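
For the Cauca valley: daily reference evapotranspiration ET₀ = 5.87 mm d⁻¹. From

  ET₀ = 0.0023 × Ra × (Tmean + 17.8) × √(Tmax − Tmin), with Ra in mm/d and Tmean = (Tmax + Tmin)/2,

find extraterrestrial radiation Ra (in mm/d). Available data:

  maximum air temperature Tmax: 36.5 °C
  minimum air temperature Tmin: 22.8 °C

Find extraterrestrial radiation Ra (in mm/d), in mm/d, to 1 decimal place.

Tmean = 29.65 °C; √ΔT = 3.7014
Ra = ET₀ / [0.0023 × (Tmean+17.8) × √ΔT] = 5.87 / (0.0023 × 47.45 × 3.7014) = 14.531 mm/d

14.5 mm/d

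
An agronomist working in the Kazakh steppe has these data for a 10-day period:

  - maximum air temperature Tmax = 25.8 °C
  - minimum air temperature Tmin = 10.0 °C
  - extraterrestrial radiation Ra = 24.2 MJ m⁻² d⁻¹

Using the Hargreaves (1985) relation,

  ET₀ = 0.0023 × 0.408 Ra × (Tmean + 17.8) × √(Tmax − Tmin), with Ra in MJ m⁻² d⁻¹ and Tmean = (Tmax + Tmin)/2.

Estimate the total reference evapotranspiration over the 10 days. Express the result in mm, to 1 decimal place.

32.2 mm

Tmean = (25.8 + 10.0)/2 = 17.90 °C
0.408 Ra = 0.408 × 24.2 = 9.8736 mm/d equivalent
ET₀ = 0.0023 × 9.8736 × (17.90 + 17.8) × √15.8 = 0.0023 × 9.8736 × 35.70 × 3.9749 = 3.2225 mm/d
Over 10 days: 3.2225 × 10 = 32.225 mm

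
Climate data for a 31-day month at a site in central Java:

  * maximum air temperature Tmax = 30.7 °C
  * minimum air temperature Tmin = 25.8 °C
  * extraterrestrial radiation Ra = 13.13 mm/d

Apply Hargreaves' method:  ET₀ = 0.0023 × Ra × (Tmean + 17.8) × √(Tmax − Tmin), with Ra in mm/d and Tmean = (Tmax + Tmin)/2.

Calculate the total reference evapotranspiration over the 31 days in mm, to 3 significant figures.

Tmean = (30.7 + 25.8)/2 = 28.25 °C
ET₀ = 0.0023 × 13.13 × (28.25 + 17.8) × √4.9 = 0.0023 × 13.13 × 46.05 × 2.2136 = 3.0784 mm/d
Over 31 days: 3.0784 × 31 = 95.430 mm

95.4 mm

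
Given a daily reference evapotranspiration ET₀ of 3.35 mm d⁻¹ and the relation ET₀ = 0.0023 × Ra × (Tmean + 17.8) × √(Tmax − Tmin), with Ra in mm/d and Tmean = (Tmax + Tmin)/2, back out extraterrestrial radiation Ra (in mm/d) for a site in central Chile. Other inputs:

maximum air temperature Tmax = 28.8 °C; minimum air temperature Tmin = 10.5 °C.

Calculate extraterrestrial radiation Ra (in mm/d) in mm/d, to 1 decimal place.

Tmean = 19.65 °C; √ΔT = 4.2778
Ra = ET₀ / [0.0023 × (Tmean+17.8) × √ΔT] = 3.35 / (0.0023 × 37.45 × 4.2778) = 9.092 mm/d

9.1 mm/d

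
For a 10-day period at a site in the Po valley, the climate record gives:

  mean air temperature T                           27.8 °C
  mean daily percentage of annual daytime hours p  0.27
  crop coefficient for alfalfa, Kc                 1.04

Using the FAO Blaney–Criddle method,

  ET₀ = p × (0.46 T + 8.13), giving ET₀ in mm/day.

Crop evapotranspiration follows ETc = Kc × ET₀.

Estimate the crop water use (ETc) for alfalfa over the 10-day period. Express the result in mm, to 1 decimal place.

58.7 mm

ET₀ = 0.27 × (0.46 × 27.8 + 8.13) = 0.27 × 20.918 = 5.6479 mm/d
ETc = Kc × ET₀ = 1.04 × 5.6479 = 5.8738 mm/d
Over 10 days: 5.8738 × 10 = 58.738 mm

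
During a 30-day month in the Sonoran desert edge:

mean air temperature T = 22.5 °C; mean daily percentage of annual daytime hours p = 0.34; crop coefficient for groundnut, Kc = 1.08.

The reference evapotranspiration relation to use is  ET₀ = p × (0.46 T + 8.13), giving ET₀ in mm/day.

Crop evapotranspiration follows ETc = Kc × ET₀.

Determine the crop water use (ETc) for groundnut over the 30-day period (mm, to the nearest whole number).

ET₀ = 0.34 × (0.46 × 22.5 + 8.13) = 0.34 × 18.480 = 6.2832 mm/d
ETc = Kc × ET₀ = 1.08 × 6.2832 = 6.7859 mm/d
Over 30 days: 6.7859 × 30 = 203.577 mm

204 mm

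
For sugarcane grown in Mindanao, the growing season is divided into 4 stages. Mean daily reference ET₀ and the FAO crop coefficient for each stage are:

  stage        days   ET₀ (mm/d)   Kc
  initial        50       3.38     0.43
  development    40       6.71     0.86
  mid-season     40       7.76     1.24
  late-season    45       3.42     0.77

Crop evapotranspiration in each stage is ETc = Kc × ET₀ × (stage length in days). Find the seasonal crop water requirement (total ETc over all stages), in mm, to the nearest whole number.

initial: 0.43 × 3.38 × 50 = 72.67 mm
development: 0.86 × 6.71 × 40 = 230.82 mm
mid-season: 1.24 × 7.76 × 40 = 384.90 mm
late-season: 0.77 × 3.42 × 45 = 118.50 mm
Seasonal total = 806.89 mm

807 mm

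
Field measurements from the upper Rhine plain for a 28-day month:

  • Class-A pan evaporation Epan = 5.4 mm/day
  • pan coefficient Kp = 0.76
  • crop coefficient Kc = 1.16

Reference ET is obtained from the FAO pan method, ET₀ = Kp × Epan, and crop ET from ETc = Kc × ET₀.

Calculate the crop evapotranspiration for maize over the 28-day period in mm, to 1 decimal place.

ET₀ = 0.76 × 5.4 = 4.1040 mm/d
ETc = Kc × ET₀ = 1.16 × 4.1040 = 4.7606 mm/d
Over 28 days: 4.7606 × 28 = 133.297 mm

133.3 mm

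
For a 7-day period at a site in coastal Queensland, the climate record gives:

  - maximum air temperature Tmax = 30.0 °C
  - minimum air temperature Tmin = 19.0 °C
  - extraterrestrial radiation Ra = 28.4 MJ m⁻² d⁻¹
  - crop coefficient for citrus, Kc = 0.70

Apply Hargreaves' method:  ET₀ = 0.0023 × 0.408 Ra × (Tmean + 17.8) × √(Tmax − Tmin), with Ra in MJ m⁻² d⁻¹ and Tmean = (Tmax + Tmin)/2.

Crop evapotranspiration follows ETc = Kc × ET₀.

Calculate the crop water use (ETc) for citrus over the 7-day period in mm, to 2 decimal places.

18.32 mm

Tmean = (30.0 + 19.0)/2 = 24.50 °C
0.408 Ra = 0.408 × 28.4 = 11.5872 mm/d equivalent
ET₀ = 0.0023 × 11.5872 × (24.50 + 17.8) × √11.0 = 0.0023 × 11.5872 × 42.30 × 3.3166 = 3.7389 mm/d
ETc = Kc × ET₀ = 0.70 × 3.7389 = 2.6172 mm/d
Over 7 days: 2.6172 × 7 = 18.320 mm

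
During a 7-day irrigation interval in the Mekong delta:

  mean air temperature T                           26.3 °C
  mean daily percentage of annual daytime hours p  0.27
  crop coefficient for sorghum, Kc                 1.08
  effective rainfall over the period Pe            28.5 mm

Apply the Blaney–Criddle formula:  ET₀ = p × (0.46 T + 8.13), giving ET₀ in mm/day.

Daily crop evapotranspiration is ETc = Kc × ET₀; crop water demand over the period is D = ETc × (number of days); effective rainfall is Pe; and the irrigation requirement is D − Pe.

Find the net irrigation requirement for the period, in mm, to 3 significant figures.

12.8 mm

ET₀ = 0.27 × (0.46 × 26.3 + 8.13) = 0.27 × 20.228 = 5.4616 mm/d
ETc = Kc × ET₀ = 1.08 × 5.4616 = 5.8985 mm/d
Crop demand D = ETc × 7 d = 5.8985 × 7 = 41.290 mm
D − Pe = 41.290 − 28.5 = 12.790 mm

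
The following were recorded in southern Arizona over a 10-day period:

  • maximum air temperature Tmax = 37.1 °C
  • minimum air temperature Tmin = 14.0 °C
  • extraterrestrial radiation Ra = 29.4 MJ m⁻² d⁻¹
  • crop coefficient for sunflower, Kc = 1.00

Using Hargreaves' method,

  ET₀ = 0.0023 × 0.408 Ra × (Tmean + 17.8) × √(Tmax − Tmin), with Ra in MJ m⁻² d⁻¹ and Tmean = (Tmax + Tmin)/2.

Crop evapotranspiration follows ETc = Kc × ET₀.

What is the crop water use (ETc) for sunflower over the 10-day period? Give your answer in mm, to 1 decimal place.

57.5 mm

Tmean = (37.1 + 14.0)/2 = 25.55 °C
0.408 Ra = 0.408 × 29.4 = 11.9952 mm/d equivalent
ET₀ = 0.0023 × 11.9952 × (25.55 + 17.8) × √23.1 = 0.0023 × 11.9952 × 43.35 × 4.8062 = 5.7481 mm/d
ETc = Kc × ET₀ = 1.00 × 5.7481 = 5.7481 mm/d
Over 10 days: 5.7481 × 10 = 57.481 mm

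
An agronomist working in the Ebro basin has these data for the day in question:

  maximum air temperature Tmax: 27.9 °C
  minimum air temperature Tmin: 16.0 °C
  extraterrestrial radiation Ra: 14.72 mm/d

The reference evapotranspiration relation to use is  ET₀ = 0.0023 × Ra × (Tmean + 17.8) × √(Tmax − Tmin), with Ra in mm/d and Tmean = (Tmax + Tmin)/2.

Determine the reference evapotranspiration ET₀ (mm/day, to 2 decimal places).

Tmean = (27.9 + 16.0)/2 = 21.95 °C
ET₀ = 0.0023 × 14.72 × (21.95 + 17.8) × √11.9 = 0.0023 × 14.72 × 39.75 × 3.4496 = 4.6424 mm/d

4.64 mm/day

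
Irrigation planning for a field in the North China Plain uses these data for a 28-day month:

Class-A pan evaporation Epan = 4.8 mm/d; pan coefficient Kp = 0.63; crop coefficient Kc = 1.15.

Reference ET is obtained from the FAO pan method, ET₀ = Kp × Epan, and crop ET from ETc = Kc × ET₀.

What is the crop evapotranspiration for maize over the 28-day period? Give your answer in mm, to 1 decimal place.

ET₀ = 0.63 × 4.8 = 3.0240 mm/d
ETc = Kc × ET₀ = 1.15 × 3.0240 = 3.4776 mm/d
Over 28 days: 3.4776 × 28 = 97.373 mm

97.4 mm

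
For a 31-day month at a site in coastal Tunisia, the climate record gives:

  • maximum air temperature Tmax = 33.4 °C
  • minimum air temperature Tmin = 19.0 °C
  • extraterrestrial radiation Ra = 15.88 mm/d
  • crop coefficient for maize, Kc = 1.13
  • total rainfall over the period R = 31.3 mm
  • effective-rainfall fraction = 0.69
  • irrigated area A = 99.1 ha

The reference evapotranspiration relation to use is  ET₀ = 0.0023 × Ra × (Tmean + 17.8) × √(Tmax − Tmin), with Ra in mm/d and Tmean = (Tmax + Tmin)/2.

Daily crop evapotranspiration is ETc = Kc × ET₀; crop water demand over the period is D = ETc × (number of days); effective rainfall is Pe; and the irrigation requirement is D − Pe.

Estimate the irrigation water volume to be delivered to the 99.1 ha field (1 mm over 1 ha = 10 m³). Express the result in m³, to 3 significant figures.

190000 m³

Tmean = (33.4 + 19.0)/2 = 26.20 °C
ET₀ = 0.0023 × 15.88 × (26.20 + 17.8) × √14.4 = 0.0023 × 15.88 × 44.00 × 3.7947 = 6.0983 mm/d
ETc = Kc × ET₀ = 1.13 × 6.0983 = 6.8911 mm/d
Crop demand D = ETc × 31 d = 6.8911 × 31 = 213.624 mm
Pe = 0.69 × 31.3 = 21.597 mm
D − Pe = 213.624 − 21.597 = 192.027 mm
Volume = 192.027 mm × 99.1 ha × 10 = 190298.8 m³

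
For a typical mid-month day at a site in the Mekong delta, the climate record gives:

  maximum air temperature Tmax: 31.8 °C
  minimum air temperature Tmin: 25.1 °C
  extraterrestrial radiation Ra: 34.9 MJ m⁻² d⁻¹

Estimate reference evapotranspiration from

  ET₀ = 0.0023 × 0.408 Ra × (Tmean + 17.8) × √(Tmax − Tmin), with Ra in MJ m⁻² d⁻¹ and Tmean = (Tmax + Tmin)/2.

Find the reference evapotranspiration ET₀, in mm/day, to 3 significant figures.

Tmean = (31.8 + 25.1)/2 = 28.45 °C
0.408 Ra = 0.408 × 34.9 = 14.2392 mm/d equivalent
ET₀ = 0.0023 × 14.2392 × (28.45 + 17.8) × √6.7 = 0.0023 × 14.2392 × 46.25 × 2.5884 = 3.9206 mm/d

3.92 mm/day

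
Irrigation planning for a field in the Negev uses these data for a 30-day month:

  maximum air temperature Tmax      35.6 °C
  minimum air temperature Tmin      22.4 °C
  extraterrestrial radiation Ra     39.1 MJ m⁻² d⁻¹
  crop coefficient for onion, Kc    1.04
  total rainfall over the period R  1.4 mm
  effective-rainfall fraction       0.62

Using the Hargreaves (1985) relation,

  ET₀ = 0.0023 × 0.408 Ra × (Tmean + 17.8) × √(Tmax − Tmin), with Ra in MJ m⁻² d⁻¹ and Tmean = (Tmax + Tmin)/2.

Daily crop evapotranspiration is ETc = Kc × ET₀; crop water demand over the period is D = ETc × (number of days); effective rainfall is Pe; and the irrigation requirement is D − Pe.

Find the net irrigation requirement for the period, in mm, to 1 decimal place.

Tmean = (35.6 + 22.4)/2 = 29.00 °C
0.408 Ra = 0.408 × 39.1 = 15.9528 mm/d equivalent
ET₀ = 0.0023 × 15.9528 × (29.00 + 17.8) × √13.2 = 0.0023 × 15.9528 × 46.80 × 3.6332 = 6.2388 mm/d
ETc = Kc × ET₀ = 1.04 × 6.2388 = 6.4884 mm/d
Crop demand D = ETc × 30 d = 6.4884 × 30 = 194.652 mm
Pe = 0.62 × 1.4 = 0.868 mm
D − Pe = 194.652 − 0.868 = 193.784 mm

193.8 mm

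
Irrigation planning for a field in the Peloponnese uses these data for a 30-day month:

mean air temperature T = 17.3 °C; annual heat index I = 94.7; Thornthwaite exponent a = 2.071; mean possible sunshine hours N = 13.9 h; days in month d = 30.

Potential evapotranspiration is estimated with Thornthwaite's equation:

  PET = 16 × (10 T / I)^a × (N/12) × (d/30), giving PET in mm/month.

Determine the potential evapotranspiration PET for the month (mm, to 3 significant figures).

64.6 mm

10T/I = 10 × 17.3 / 94.7 = 1.8268
(10T/I)^a = 1.8268^2.071 = 3.4831
Uncorrected PET = 16 × 3.4831 = 55.730 mm
Correction = (N/12)(d/30) = (13.9/12)(30/30) = 1.1583
PET = 55.730 × 1.1583 = 64.552 mm/month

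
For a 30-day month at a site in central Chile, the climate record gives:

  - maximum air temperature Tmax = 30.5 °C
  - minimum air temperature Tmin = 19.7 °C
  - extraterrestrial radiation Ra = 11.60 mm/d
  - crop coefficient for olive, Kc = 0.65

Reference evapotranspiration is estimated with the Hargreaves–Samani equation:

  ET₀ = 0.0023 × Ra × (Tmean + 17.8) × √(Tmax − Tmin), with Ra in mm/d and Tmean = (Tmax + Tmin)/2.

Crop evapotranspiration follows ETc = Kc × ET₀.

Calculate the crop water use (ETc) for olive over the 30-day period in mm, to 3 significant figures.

Tmean = (30.5 + 19.7)/2 = 25.10 °C
ET₀ = 0.0023 × 11.60 × (25.10 + 17.8) × √10.8 = 0.0023 × 11.60 × 42.90 × 3.2863 = 3.7614 mm/d
ETc = Kc × ET₀ = 0.65 × 3.7614 = 2.4449 mm/d
Over 30 days: 2.4449 × 30 = 73.347 mm

73.3 mm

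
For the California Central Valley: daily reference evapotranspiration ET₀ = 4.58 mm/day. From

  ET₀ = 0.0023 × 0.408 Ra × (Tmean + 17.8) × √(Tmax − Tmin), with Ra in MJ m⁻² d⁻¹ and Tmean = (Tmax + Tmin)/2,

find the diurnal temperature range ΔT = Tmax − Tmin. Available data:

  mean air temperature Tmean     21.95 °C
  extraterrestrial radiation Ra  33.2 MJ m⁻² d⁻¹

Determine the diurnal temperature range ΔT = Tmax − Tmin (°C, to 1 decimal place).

13.7 °C

√ΔT = ET₀ / [0.0023 × 0.408 × Ra × (Tmean+17.8)] = 4.58 / (0.0023 × 13.5456 × 39.75) = 3.6983
ΔT = 3.6983² = 13.677 °C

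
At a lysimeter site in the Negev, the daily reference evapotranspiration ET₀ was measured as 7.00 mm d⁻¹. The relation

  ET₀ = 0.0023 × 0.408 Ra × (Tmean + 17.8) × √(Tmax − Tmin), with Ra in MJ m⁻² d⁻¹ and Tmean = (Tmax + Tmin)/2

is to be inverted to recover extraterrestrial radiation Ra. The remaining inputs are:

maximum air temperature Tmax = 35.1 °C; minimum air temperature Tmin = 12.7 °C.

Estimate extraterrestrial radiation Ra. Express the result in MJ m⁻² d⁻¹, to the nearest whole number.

38 MJ m⁻² d⁻¹

Tmean = (35.1+12.7)/2 = 23.90 °C; ΔT = 22.4
Ra = ET₀ / [0.0023 × 0.408 × (Tmean+17.8) × √ΔT]
   = 7.00 / (0.0023 × 0.408 × 41.70 × 4.7329) = 37.796 MJ m⁻² d⁻¹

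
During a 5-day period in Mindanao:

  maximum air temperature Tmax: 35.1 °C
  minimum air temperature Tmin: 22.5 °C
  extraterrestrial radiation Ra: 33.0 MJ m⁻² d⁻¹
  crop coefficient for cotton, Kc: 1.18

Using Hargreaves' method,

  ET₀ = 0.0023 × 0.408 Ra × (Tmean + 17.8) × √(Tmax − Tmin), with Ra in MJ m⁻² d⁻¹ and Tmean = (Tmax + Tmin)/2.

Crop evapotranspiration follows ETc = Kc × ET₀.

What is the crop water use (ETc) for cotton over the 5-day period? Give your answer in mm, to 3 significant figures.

30.2 mm

Tmean = (35.1 + 22.5)/2 = 28.80 °C
0.408 Ra = 0.408 × 33.0 = 13.4640 mm/d equivalent
ET₀ = 0.0023 × 13.4640 × (28.80 + 17.8) × √12.6 = 0.0023 × 13.4640 × 46.60 × 3.5496 = 5.1223 mm/d
ETc = Kc × ET₀ = 1.18 × 5.1223 = 6.0443 mm/d
Over 5 days: 6.0443 × 5 = 30.222 mm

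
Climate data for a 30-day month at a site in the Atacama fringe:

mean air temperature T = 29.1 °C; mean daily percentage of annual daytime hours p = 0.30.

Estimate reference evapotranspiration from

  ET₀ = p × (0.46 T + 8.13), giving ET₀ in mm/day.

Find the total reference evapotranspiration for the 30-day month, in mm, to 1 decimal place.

ET₀ = 0.30 × (0.46 × 29.1 + 8.13) = 0.30 × 21.516 = 6.4548 mm/d
Monthly total = 6.4548 × 30 = 193.644 mm

193.6 mm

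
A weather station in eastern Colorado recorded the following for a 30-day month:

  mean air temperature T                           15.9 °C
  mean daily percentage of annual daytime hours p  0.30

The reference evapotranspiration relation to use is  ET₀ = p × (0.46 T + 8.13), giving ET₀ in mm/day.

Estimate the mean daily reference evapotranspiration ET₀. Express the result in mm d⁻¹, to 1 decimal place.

4.6 mm d⁻¹

ET₀ = 0.30 × (0.46 × 15.9 + 8.13) = 0.30 × 15.444 = 4.6332 mm/d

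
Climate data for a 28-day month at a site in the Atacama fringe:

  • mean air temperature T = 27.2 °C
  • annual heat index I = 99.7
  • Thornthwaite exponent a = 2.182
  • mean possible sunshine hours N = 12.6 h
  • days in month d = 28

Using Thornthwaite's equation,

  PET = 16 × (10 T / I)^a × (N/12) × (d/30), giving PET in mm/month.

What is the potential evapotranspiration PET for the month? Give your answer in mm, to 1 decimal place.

10T/I = 10 × 27.2 / 99.7 = 2.7282
(10T/I)^a = 2.7282^2.182 = 8.9347
Uncorrected PET = 16 × 8.9347 = 142.955 mm
Correction = (N/12)(d/30) = (12.6/12)(28/30) = 0.9800
PET = 142.955 × 0.9800 = 140.096 mm/month

140.1 mm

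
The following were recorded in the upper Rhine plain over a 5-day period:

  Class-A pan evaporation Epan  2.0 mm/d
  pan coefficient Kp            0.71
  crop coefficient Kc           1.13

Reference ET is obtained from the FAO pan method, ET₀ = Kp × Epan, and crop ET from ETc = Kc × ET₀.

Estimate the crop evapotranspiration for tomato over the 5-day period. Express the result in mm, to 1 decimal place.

ET₀ = 0.71 × 2.0 = 1.4200 mm/d
ETc = Kc × ET₀ = 1.13 × 1.4200 = 1.6046 mm/d
Over 5 days: 1.6046 × 5 = 8.023 mm

8.0 mm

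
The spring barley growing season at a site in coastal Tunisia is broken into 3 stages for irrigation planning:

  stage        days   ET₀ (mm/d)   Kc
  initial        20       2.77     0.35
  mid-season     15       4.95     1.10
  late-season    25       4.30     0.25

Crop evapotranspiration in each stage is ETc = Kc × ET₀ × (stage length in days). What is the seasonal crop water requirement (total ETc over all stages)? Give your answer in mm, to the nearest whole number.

128 mm

initial: 0.35 × 2.77 × 20 = 19.39 mm
mid-season: 1.10 × 4.95 × 15 = 81.68 mm
late-season: 0.25 × 4.30 × 25 = 26.88 mm
Seasonal total = 127.95 mm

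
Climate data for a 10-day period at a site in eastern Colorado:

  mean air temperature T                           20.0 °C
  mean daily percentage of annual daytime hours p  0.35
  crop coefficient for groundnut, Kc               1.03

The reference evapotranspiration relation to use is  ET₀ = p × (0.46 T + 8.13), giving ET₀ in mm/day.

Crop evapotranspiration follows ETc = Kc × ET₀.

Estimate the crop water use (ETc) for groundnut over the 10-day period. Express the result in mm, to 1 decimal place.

ET₀ = 0.35 × (0.46 × 20.0 + 8.13) = 0.35 × 17.330 = 6.0655 mm/d
ETc = Kc × ET₀ = 1.03 × 6.0655 = 6.2475 mm/d
Over 10 days: 6.2475 × 10 = 62.475 mm

62.5 mm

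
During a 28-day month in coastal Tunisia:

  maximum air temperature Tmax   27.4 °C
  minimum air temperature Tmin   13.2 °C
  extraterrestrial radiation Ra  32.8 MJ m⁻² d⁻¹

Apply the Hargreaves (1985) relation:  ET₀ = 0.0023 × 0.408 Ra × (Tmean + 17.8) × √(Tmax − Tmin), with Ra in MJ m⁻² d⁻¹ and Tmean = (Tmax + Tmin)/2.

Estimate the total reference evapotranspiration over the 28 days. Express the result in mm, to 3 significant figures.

Tmean = (27.4 + 13.2)/2 = 20.30 °C
0.408 Ra = 0.408 × 32.8 = 13.3824 mm/d equivalent
ET₀ = 0.0023 × 13.3824 × (20.30 + 17.8) × √14.2 = 0.0023 × 13.3824 × 38.10 × 3.7683 = 4.4191 mm/d
Over 28 days: 4.4191 × 28 = 123.735 mm

124 mm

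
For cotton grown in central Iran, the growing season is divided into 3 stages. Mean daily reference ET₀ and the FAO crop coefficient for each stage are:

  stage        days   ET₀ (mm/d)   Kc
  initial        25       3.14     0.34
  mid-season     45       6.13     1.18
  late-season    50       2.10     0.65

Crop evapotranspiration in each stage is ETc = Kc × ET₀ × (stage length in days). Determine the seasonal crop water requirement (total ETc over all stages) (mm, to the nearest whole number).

420 mm

initial: 0.34 × 3.14 × 25 = 26.69 mm
mid-season: 1.18 × 6.13 × 45 = 325.50 mm
late-season: 0.65 × 2.10 × 50 = 68.25 mm
Seasonal total = 420.44 mm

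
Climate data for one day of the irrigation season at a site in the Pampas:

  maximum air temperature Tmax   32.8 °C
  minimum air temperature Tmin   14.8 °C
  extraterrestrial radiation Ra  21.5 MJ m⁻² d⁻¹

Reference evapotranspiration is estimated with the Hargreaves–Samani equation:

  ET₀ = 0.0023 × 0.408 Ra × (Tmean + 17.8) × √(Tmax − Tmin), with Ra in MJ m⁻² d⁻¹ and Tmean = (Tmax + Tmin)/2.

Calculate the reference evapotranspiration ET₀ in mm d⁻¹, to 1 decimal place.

3.6 mm d⁻¹

Tmean = (32.8 + 14.8)/2 = 23.80 °C
0.408 Ra = 0.408 × 21.5 = 8.7720 mm/d equivalent
ET₀ = 0.0023 × 8.7720 × (23.80 + 17.8) × √18.0 = 0.0023 × 8.7720 × 41.60 × 4.2426 = 3.5608 mm/d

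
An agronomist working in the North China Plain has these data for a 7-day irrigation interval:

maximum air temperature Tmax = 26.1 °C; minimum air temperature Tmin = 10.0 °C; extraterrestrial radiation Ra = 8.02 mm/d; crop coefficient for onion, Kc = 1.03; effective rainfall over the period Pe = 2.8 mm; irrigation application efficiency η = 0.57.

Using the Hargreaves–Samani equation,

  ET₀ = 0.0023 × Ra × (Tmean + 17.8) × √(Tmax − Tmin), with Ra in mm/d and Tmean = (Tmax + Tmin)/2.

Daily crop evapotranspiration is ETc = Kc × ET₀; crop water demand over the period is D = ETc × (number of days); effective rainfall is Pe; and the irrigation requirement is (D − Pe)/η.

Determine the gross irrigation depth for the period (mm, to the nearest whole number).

Tmean = (26.1 + 10.0)/2 = 18.05 °C
ET₀ = 0.0023 × 8.02 × (18.05 + 17.8) × √16.1 = 0.0023 × 8.02 × 35.85 × 4.0125 = 2.6534 mm/d
ETc = Kc × ET₀ = 1.03 × 2.6534 = 2.7330 mm/d
Crop demand D = ETc × 7 d = 2.7330 × 7 = 19.131 mm
D − Pe = 19.131 − 2.8 = 16.331 mm
Gross irrigation = 16.331 / 0.57 = 28.651 mm

29 mm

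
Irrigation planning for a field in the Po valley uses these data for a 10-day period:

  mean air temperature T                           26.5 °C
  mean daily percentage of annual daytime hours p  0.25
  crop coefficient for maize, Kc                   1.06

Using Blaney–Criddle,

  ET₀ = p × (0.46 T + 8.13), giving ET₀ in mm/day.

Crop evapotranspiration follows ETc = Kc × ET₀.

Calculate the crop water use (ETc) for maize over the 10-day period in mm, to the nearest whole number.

54 mm

ET₀ = 0.25 × (0.46 × 26.5 + 8.13) = 0.25 × 20.320 = 5.0800 mm/d
ETc = Kc × ET₀ = 1.06 × 5.0800 = 5.3848 mm/d
Over 10 days: 5.3848 × 10 = 53.848 mm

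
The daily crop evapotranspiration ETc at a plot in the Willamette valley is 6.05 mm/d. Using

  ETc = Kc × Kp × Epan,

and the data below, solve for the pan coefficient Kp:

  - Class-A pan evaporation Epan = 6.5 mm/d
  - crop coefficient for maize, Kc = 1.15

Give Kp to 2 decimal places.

ETc = Kc × Kp × Epan  ⇒  Kp = ETc / (Kc × Epan)
Kp = 6.05 / (1.15 × 6.5) = 6.05 / 7.475 = 0.8094

0.81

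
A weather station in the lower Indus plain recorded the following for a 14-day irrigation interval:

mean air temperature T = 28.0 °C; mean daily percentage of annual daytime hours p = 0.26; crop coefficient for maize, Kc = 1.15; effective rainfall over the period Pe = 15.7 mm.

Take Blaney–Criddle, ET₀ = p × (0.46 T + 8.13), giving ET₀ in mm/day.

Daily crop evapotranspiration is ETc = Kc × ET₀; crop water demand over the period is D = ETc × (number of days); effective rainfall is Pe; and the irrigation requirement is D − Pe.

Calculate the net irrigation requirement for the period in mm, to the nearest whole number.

ET₀ = 0.26 × (0.46 × 28.0 + 8.13) = 0.26 × 21.010 = 5.4626 mm/d
ETc = Kc × ET₀ = 1.15 × 5.4626 = 6.2820 mm/d
Crop demand D = ETc × 14 d = 6.2820 × 14 = 87.948 mm
D − Pe = 87.948 − 15.7 = 72.248 mm

72 mm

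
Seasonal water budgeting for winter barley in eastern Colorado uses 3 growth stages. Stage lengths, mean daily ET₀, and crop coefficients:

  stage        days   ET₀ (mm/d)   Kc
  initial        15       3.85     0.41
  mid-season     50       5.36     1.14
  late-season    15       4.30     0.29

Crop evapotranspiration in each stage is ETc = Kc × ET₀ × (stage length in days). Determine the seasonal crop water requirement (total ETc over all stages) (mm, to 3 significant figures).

348 mm

initial: 0.41 × 3.85 × 15 = 23.68 mm
mid-season: 1.14 × 5.36 × 50 = 305.52 mm
late-season: 0.29 × 4.30 × 15 = 18.71 mm
Seasonal total = 347.91 mm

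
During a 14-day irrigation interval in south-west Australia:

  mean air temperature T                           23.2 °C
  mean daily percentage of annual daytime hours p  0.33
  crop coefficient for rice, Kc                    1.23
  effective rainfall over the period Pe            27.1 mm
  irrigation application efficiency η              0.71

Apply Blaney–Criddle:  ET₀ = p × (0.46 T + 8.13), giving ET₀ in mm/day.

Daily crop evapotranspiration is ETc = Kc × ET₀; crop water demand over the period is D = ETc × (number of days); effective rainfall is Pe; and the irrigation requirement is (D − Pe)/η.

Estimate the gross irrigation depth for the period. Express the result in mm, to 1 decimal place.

112.3 mm

ET₀ = 0.33 × (0.46 × 23.2 + 8.13) = 0.33 × 18.802 = 6.2047 mm/d
ETc = Kc × ET₀ = 1.23 × 6.2047 = 7.6318 mm/d
Crop demand D = ETc × 14 d = 7.6318 × 14 = 106.845 mm
D − Pe = 106.845 − 27.1 = 79.745 mm
Gross irrigation = 79.745 / 0.71 = 112.317 mm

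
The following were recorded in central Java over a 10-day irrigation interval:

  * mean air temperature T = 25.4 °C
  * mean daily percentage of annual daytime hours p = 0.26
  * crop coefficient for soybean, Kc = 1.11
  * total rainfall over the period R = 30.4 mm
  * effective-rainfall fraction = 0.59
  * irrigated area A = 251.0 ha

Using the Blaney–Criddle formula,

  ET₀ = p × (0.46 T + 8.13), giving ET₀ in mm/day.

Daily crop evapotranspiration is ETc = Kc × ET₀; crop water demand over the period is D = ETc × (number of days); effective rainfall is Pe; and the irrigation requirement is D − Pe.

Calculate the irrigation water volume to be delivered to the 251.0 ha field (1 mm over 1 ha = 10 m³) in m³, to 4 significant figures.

98510 m³

ET₀ = 0.26 × (0.46 × 25.4 + 8.13) = 0.26 × 19.814 = 5.1516 mm/d
ETc = Kc × ET₀ = 1.11 × 5.1516 = 5.7183 mm/d
Crop demand D = ETc × 10 d = 5.7183 × 10 = 57.183 mm
Pe = 0.59 × 30.4 = 17.936 mm
D − Pe = 57.183 − 17.936 = 39.247 mm
Volume = 39.247 mm × 251.0 ha × 10 = 98510.0 m³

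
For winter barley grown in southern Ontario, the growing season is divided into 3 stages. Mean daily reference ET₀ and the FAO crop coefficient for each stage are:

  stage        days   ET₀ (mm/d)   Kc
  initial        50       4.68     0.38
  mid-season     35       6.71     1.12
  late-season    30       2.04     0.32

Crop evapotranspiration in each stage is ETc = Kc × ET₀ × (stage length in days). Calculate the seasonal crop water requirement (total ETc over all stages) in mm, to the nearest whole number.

372 mm

initial: 0.38 × 4.68 × 50 = 88.92 mm
mid-season: 1.12 × 6.71 × 35 = 263.03 mm
late-season: 0.32 × 2.04 × 30 = 19.58 mm
Seasonal total = 371.53 mm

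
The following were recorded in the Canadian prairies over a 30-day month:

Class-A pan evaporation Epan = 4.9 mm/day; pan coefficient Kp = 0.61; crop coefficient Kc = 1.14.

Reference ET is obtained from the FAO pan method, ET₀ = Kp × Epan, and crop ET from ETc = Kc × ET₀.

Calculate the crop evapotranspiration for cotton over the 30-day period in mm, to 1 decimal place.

102.2 mm

ET₀ = 0.61 × 4.9 = 2.9890 mm/d
ETc = Kc × ET₀ = 1.14 × 2.9890 = 3.4075 mm/d
Over 30 days: 3.4075 × 30 = 102.225 mm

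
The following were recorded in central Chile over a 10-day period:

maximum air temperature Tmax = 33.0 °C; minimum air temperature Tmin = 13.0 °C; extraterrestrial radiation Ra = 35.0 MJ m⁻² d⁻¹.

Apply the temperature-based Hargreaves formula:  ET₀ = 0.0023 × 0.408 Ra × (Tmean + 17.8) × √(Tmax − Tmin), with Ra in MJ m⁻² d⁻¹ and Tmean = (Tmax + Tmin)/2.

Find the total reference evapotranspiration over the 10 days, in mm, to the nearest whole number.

60 mm

Tmean = (33.0 + 13.0)/2 = 23.00 °C
0.408 Ra = 0.408 × 35.0 = 14.2800 mm/d equivalent
ET₀ = 0.0023 × 14.2800 × (23.00 + 17.8) × √20.0 = 0.0023 × 14.2800 × 40.80 × 4.4721 = 5.9928 mm/d
Over 10 days: 5.9928 × 10 = 59.928 mm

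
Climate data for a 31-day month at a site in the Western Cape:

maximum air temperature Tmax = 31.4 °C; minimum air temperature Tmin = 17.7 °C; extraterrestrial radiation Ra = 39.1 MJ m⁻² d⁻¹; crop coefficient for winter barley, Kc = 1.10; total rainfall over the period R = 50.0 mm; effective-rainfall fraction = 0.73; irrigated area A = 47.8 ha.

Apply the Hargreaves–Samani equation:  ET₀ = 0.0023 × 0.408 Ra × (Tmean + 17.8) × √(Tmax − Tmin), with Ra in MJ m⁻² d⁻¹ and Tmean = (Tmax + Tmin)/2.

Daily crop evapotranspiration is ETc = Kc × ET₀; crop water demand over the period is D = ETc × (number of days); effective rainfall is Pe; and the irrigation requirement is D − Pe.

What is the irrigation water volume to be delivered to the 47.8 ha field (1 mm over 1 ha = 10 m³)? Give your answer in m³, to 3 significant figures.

Tmean = (31.4 + 17.7)/2 = 24.55 °C
0.408 Ra = 0.408 × 39.1 = 15.9528 mm/d equivalent
ET₀ = 0.0023 × 15.9528 × (24.55 + 17.8) × √13.7 = 0.0023 × 15.9528 × 42.35 × 3.7014 = 5.7515 mm/d
ETc = Kc × ET₀ = 1.10 × 5.7515 = 6.3267 mm/d
Crop demand D = ETc × 31 d = 6.3267 × 31 = 196.128 mm
Pe = 0.73 × 50.0 = 36.500 mm
D − Pe = 196.128 − 36.500 = 159.628 mm
Volume = 159.628 mm × 47.8 ha × 10 = 76302.2 m³

76300 m³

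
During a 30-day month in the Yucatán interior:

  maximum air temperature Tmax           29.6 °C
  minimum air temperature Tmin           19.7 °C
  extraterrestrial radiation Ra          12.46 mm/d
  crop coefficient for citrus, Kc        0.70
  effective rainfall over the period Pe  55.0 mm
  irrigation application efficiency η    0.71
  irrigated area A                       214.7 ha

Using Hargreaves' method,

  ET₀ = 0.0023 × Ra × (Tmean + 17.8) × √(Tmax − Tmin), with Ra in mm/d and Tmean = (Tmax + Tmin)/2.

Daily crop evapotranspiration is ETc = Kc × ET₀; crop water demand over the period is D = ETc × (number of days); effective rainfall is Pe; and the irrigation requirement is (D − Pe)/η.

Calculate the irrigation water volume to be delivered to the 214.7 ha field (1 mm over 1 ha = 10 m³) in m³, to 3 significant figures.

Tmean = (29.6 + 19.7)/2 = 24.65 °C
ET₀ = 0.0023 × 12.46 × (24.65 + 17.8) × √9.9 = 0.0023 × 12.46 × 42.45 × 3.1464 = 3.8277 mm/d
ETc = Kc × ET₀ = 0.70 × 3.8277 = 2.6794 mm/d
Crop demand D = ETc × 30 d = 2.6794 × 30 = 80.382 mm
D − Pe = 80.382 − 55.0 = 25.382 mm
Gross irrigation = 25.382 / 0.71 = 35.749 mm
Volume = 35.749 mm × 214.7 ha × 10 = 76753.1 m³

76800 m³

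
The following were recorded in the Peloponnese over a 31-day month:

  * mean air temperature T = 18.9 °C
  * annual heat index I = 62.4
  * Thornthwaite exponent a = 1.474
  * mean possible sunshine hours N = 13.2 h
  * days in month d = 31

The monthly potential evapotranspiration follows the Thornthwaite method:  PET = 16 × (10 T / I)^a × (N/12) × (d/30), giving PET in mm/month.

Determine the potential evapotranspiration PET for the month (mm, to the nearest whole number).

93 mm

10T/I = 10 × 18.9 / 62.4 = 3.0288
(10T/I)^a = 3.0288^1.474 = 5.1214
Uncorrected PET = 16 × 5.1214 = 81.942 mm
Correction = (N/12)(d/30) = (13.2/12)(31/30) = 1.1367
PET = 81.942 × 1.1367 = 93.143 mm/month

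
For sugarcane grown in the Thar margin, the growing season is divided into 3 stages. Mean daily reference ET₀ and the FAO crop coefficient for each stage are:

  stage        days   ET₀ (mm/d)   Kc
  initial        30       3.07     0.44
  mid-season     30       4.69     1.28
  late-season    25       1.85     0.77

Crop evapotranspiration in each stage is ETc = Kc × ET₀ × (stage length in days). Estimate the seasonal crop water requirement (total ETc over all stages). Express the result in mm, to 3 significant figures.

256 mm

initial: 0.44 × 3.07 × 30 = 40.52 mm
mid-season: 1.28 × 4.69 × 30 = 180.10 mm
late-season: 0.77 × 1.85 × 25 = 35.61 mm
Seasonal total = 256.23 mm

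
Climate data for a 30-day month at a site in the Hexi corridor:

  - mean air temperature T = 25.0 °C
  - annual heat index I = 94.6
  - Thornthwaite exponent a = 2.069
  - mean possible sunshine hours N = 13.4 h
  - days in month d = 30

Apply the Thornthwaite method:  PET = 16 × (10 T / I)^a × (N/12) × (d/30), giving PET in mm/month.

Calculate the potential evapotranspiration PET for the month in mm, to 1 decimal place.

133.4 mm

10T/I = 10 × 25.0 / 94.6 = 2.6427
(10T/I)^a = 2.6427^2.069 = 7.4682
Uncorrected PET = 16 × 7.4682 = 119.491 mm
Correction = (N/12)(d/30) = (13.4/12)(30/30) = 1.1167
PET = 119.491 × 1.1167 = 133.436 mm/month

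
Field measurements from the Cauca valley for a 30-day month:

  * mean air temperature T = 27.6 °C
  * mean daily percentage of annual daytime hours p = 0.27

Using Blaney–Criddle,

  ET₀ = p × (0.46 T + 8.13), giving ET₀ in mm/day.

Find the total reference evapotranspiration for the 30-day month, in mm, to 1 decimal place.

ET₀ = 0.27 × (0.46 × 27.6 + 8.13) = 0.27 × 20.826 = 5.6230 mm/d
Monthly total = 5.6230 × 30 = 168.690 mm

168.7 mm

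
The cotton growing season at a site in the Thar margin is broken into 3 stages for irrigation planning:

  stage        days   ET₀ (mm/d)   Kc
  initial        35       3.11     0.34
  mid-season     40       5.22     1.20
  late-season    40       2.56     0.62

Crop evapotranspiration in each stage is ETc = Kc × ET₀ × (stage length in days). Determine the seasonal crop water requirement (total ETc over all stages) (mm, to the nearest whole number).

initial: 0.34 × 3.11 × 35 = 37.01 mm
mid-season: 1.20 × 5.22 × 40 = 250.56 mm
late-season: 0.62 × 2.56 × 40 = 63.49 mm
Seasonal total = 351.06 mm

351 mm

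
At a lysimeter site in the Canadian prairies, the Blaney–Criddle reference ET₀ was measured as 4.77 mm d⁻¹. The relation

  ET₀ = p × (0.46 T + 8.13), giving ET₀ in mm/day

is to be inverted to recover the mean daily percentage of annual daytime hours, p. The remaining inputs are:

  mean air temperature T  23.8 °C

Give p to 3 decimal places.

p = ET₀ / (0.46 T + 8.13) = 4.77 / (0.46 × 23.8 + 8.13) = 4.77 / 19.078 = 0.2500

0.250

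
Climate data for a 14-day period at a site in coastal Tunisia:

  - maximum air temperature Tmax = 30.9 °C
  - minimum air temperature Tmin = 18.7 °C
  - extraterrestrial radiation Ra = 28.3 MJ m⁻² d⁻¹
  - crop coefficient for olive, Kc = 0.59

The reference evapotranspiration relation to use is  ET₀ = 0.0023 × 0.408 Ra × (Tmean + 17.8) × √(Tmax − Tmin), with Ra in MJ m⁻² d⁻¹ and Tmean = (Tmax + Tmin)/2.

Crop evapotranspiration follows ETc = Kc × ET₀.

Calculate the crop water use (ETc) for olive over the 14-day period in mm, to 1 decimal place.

32.6 mm

Tmean = (30.9 + 18.7)/2 = 24.80 °C
0.408 Ra = 0.408 × 28.3 = 11.5464 mm/d equivalent
ET₀ = 0.0023 × 11.5464 × (24.80 + 17.8) × √12.2 = 0.0023 × 11.5464 × 42.60 × 3.4928 = 3.9515 mm/d
ETc = Kc × ET₀ = 0.59 × 3.9515 = 2.3314 mm/d
Over 14 days: 2.3314 × 14 = 32.640 mm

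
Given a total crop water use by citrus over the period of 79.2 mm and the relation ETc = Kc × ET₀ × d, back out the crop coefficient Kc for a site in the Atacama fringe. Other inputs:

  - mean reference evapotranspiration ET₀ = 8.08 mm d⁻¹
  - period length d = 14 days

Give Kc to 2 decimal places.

0.70

ETc = Kc × ET₀ × d  ⇒  Kc = ETc / (ET₀ × d)
Kc = 79.2 / (8.08 × 14) = 79.2 / 113.12 = 0.7001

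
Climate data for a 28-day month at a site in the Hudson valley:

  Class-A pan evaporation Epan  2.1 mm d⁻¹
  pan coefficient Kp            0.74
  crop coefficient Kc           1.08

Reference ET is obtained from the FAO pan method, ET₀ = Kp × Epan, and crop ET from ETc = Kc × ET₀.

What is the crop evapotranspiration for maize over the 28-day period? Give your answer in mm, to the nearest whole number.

47 mm

ET₀ = 0.74 × 2.1 = 1.5540 mm/d
ETc = Kc × ET₀ = 1.08 × 1.5540 = 1.6783 mm/d
Over 28 days: 1.6783 × 28 = 46.992 mm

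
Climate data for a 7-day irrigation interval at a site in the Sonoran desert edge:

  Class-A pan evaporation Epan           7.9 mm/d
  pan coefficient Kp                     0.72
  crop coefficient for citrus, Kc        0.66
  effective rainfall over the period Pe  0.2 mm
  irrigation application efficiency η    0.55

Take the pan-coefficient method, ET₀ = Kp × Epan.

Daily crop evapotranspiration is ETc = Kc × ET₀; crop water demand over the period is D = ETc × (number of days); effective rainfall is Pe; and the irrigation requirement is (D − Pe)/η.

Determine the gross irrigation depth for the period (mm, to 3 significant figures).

47.4 mm

ET₀ = 0.72 × 7.9 = 5.6880 mm/d
ETc = Kc × ET₀ = 0.66 × 5.6880 = 3.7541 mm/d
Crop demand D = ETc × 7 d = 3.7541 × 7 = 26.279 mm
D − Pe = 26.279 − 0.2 = 26.079 mm
Gross irrigation = 26.079 / 0.55 = 47.416 mm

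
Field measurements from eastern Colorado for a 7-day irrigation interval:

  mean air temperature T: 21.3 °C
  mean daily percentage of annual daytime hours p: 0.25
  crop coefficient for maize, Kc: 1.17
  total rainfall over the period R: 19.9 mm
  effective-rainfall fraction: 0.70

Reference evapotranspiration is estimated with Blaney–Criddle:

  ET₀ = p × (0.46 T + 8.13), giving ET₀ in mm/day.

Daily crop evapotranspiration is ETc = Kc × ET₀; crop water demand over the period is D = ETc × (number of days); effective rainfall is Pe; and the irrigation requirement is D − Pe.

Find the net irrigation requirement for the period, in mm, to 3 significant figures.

ET₀ = 0.25 × (0.46 × 21.3 + 8.13) = 0.25 × 17.928 = 4.4820 mm/d
ETc = Kc × ET₀ = 1.17 × 4.4820 = 5.2439 mm/d
Crop demand D = ETc × 7 d = 5.2439 × 7 = 36.707 mm
Pe = 0.70 × 19.9 = 13.930 mm
D − Pe = 36.707 − 13.930 = 22.777 mm

22.8 mm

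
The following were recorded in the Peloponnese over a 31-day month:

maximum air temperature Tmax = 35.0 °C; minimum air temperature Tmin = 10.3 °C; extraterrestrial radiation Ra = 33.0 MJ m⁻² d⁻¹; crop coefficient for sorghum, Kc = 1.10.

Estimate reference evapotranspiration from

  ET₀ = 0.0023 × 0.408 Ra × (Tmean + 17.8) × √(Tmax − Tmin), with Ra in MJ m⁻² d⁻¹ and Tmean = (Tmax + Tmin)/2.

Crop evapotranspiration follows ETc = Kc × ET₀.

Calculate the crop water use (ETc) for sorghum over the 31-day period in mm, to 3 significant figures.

212 mm

Tmean = (35.0 + 10.3)/2 = 22.65 °C
0.408 Ra = 0.408 × 33.0 = 13.4640 mm/d equivalent
ET₀ = 0.0023 × 13.4640 × (22.65 + 17.8) × √24.7 = 0.0023 × 13.4640 × 40.45 × 4.9699 = 6.2254 mm/d
ETc = Kc × ET₀ = 1.10 × 6.2254 = 6.8479 mm/d
Over 31 days: 6.8479 × 31 = 212.285 mm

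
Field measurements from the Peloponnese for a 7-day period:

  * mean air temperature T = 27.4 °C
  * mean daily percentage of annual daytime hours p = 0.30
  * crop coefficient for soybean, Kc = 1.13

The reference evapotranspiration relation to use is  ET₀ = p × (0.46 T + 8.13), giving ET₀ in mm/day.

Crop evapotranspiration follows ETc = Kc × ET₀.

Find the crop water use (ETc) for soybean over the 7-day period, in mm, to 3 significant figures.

49.2 mm

ET₀ = 0.30 × (0.46 × 27.4 + 8.13) = 0.30 × 20.734 = 6.2202 mm/d
ETc = Kc × ET₀ = 1.13 × 6.2202 = 7.0288 mm/d
Over 7 days: 7.0288 × 7 = 49.202 mm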